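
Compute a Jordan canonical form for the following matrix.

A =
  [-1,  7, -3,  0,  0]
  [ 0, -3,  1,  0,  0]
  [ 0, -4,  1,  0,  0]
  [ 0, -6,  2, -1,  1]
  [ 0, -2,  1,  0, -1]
J_3(-1) ⊕ J_2(-1)

The characteristic polynomial is
  det(x·I − A) = x^5 + 5*x^4 + 10*x^3 + 10*x^2 + 5*x + 1 = (x + 1)^5

Eigenvalues and multiplicities (the geometric multiplicity of λ is n − rank(A − λI), which equals the number of Jordan blocks for λ):
  λ = -1: algebraic multiplicity = 5, geometric multiplicity = 2

Determining the block sizes for each eigenvalue:
  λ = -1: with am = 5 and gm = 2, the partition is not yet determined (e.g. several partitions of 5 into 2 parts exist). Let N = A − (-1)·I. Computing rank(N^1) = 3, rank(N^2) = 1, rank(N^3) = 0; the number of blocks of size ≥ j is rank(N^{j−1}) − rank(N^j), giving [2, 2, 1]. So we have 1 block(s) of size 3, 1 block(s) of size 2 → block sizes [3, 2]

Assembling the blocks gives a Jordan form
J =
  [-1,  1,  0,  0,  0]
  [ 0, -1,  1,  0,  0]
  [ 0,  0, -1,  0,  0]
  [ 0,  0,  0, -1,  1]
  [ 0,  0,  0,  0, -1]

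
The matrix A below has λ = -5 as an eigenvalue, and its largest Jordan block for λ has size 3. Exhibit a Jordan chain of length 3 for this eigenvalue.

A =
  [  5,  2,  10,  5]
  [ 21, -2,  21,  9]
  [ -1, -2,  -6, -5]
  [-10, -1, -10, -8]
A Jordan chain for λ = -5 of length 3:
v_1 = (1, 0, -1, 0)ᵀ
v_2 = (2, 3, -2, -1)ᵀ
v_3 = (0, 1, 0, 0)ᵀ

Let N = A − (-5)·I. We want v_3 with N^3 v_3 = 0 but N^2 v_3 ≠ 0; then v_{j-1} := N · v_j for j = 3, …, 2.

Pick v_3 = (0, 1, 0, 0)ᵀ.
Then v_2 = N · v_3 = (2, 3, -2, -1)ᵀ.
Then v_1 = N · v_2 = (1, 0, -1, 0)ᵀ.

Sanity check: (A − (-5)·I) v_1 = (0, 0, 0, 0)ᵀ = 0. ✓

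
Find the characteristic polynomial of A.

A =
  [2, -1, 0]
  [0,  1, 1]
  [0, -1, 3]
x^3 - 6*x^2 + 12*x - 8

Expanding det(x·I − A) (e.g. by cofactor expansion or by noting that A is similar to its Jordan form J, which has the same characteristic polynomial as A) gives
  χ_A(x) = x^3 - 6*x^2 + 12*x - 8
which factors as (x - 2)^3. The eigenvalues (with algebraic multiplicities) are λ = 2 with multiplicity 3.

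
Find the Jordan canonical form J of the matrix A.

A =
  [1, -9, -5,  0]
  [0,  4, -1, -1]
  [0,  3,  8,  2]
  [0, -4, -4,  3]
J_1(1) ⊕ J_3(5)

The characteristic polynomial is
  det(x·I − A) = x^4 - 16*x^3 + 90*x^2 - 200*x + 125 = (x - 5)^3*(x - 1)

Eigenvalues and multiplicities (the geometric multiplicity of λ is n − rank(A − λI), which equals the number of Jordan blocks for λ):
  λ = 1: algebraic multiplicity = 1, geometric multiplicity = 1
  λ = 5: algebraic multiplicity = 3, geometric multiplicity = 1

Determining the block sizes for each eigenvalue:
  λ = 1: one block (gm = 1), so the single block has size am = 1 → block sizes [1]
  λ = 5: one block (gm = 1), so the single block has size am = 3 → block sizes [3]

Assembling the blocks gives a Jordan form
J =
  [1, 0, 0, 0]
  [0, 5, 1, 0]
  [0, 0, 5, 1]
  [0, 0, 0, 5]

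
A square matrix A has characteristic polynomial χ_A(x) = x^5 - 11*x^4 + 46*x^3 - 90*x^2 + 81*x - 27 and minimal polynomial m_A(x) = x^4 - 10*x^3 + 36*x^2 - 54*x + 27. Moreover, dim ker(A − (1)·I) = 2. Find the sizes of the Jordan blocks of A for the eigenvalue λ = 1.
Block sizes for λ = 1: [1, 1]

Step 1 — from the characteristic polynomial, algebraic multiplicity of λ = 1 is 2. From dim ker(A − (1)·I) = 2, there are exactly 2 Jordan blocks for λ = 1.
Step 2 — from the minimal polynomial, the factor (x − 1) tells us the largest block for λ = 1 has size 1.
Step 3 — with total size 2, 2 blocks, and largest block 1, the block sizes (in nonincreasing order) are [1, 1].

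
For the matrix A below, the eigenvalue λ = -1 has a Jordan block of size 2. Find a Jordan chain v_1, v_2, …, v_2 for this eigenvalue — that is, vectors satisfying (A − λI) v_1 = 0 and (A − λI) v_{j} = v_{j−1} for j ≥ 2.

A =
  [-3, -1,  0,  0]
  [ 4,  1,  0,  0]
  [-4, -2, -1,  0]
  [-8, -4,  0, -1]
A Jordan chain for λ = -1 of length 2:
v_1 = (-2, 4, -4, -8)ᵀ
v_2 = (1, 0, 0, 0)ᵀ

Let N = A − (-1)·I. We want v_2 with N^2 v_2 = 0 but N^1 v_2 ≠ 0; then v_{j-1} := N · v_j for j = 2, …, 2.

Pick v_2 = (1, 0, 0, 0)ᵀ.
Then v_1 = N · v_2 = (-2, 4, -4, -8)ᵀ.

Sanity check: (A − (-1)·I) v_1 = (0, 0, 0, 0)ᵀ = 0. ✓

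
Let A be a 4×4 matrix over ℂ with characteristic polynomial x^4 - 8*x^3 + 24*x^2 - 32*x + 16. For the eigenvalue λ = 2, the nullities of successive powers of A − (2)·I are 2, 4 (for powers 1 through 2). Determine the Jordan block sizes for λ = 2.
Block sizes for λ = 2: [2, 2]

From the dimensions of kernels of powers, the number of Jordan blocks of size at least j is d_j − d_{j−1} where d_j = dim ker(N^j) (with d_0 = 0). Computing the differences gives [2, 2].
The number of blocks of size exactly k is (#blocks of size ≥ k) − (#blocks of size ≥ k + 1), so the partition is: 2 block(s) of size 2.
In nonincreasing order the block sizes are [2, 2].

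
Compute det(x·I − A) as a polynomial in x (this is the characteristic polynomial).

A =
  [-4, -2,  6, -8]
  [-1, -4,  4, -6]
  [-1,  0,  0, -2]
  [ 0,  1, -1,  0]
x^4 + 8*x^3 + 24*x^2 + 32*x + 16

Expanding det(x·I − A) (e.g. by cofactor expansion or by noting that A is similar to its Jordan form J, which has the same characteristic polynomial as A) gives
  χ_A(x) = x^4 + 8*x^3 + 24*x^2 + 32*x + 16
which factors as (x + 2)^4. The eigenvalues (with algebraic multiplicities) are λ = -2 with multiplicity 4.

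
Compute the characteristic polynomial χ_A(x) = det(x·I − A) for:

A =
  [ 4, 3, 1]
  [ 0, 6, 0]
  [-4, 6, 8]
x^3 - 18*x^2 + 108*x - 216

Expanding det(x·I − A) (e.g. by cofactor expansion or by noting that A is similar to its Jordan form J, which has the same characteristic polynomial as A) gives
  χ_A(x) = x^3 - 18*x^2 + 108*x - 216
which factors as (x - 6)^3. The eigenvalues (with algebraic multiplicities) are λ = 6 with multiplicity 3.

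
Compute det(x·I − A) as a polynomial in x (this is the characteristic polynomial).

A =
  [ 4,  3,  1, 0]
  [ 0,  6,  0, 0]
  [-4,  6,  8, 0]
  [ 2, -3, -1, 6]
x^4 - 24*x^3 + 216*x^2 - 864*x + 1296

Expanding det(x·I − A) (e.g. by cofactor expansion or by noting that A is similar to its Jordan form J, which has the same characteristic polynomial as A) gives
  χ_A(x) = x^4 - 24*x^3 + 216*x^2 - 864*x + 1296
which factors as (x - 6)^4. The eigenvalues (with algebraic multiplicities) are λ = 6 with multiplicity 4.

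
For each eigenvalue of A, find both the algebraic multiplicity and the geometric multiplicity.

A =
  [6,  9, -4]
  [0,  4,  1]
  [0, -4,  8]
λ = 6: alg = 3, geom = 1

Step 1 — factor the characteristic polynomial to read off the algebraic multiplicities:
  χ_A(x) = (x - 6)^3

Step 2 — compute geometric multiplicities via the rank-nullity identity g(λ) = n − rank(A − λI):
  rank(A − (6)·I) = 2, so dim ker(A − (6)·I) = n − 2 = 1

Summary:
  λ = 6: algebraic multiplicity = 3, geometric multiplicity = 1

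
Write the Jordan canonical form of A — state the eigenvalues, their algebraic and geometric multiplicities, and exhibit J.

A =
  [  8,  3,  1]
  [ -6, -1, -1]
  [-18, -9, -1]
J_2(2) ⊕ J_1(2)

The characteristic polynomial is
  det(x·I − A) = x^3 - 6*x^2 + 12*x - 8 = (x - 2)^3

Eigenvalues and multiplicities (the geometric multiplicity of λ is n − rank(A − λI), which equals the number of Jordan blocks for λ):
  λ = 2: algebraic multiplicity = 3, geometric multiplicity = 2

Determining the block sizes for each eigenvalue:
  λ = 2: 2 blocks summing to 3 forces exactly one block of size 2 and the rest size 1 → block sizes [2, 1]

Assembling the blocks gives a Jordan form
J =
  [2, 1, 0]
  [0, 2, 0]
  [0, 0, 2]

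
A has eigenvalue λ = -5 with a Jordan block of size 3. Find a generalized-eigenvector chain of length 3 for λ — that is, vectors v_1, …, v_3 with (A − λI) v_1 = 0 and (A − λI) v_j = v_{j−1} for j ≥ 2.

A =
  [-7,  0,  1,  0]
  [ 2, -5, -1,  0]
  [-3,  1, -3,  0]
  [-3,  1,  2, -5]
A Jordan chain for λ = -5 of length 3:
v_1 = (1, -1, 2, 2)ᵀ
v_2 = (-2, 2, -3, -3)ᵀ
v_3 = (1, 0, 0, 0)ᵀ

Let N = A − (-5)·I. We want v_3 with N^3 v_3 = 0 but N^2 v_3 ≠ 0; then v_{j-1} := N · v_j for j = 3, …, 2.

Pick v_3 = (1, 0, 0, 0)ᵀ.
Then v_2 = N · v_3 = (-2, 2, -3, -3)ᵀ.
Then v_1 = N · v_2 = (1, -1, 2, 2)ᵀ.

Sanity check: (A − (-5)·I) v_1 = (0, 0, 0, 0)ᵀ = 0. ✓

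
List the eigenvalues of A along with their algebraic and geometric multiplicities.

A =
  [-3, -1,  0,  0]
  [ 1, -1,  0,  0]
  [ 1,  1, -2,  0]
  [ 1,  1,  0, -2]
λ = -2: alg = 4, geom = 3

Step 1 — factor the characteristic polynomial to read off the algebraic multiplicities:
  χ_A(x) = (x + 2)^4

Step 2 — compute geometric multiplicities via the rank-nullity identity g(λ) = n − rank(A − λI):
  rank(A − (-2)·I) = 1, so dim ker(A − (-2)·I) = n − 1 = 3

Summary:
  λ = -2: algebraic multiplicity = 4, geometric multiplicity = 3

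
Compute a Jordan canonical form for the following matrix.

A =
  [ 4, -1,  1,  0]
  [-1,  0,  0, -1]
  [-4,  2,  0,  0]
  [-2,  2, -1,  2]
J_2(1) ⊕ J_2(2)

The characteristic polynomial is
  det(x·I − A) = x^4 - 6*x^3 + 13*x^2 - 12*x + 4 = (x - 2)^2*(x - 1)^2

Eigenvalues and multiplicities (the geometric multiplicity of λ is n − rank(A − λI), which equals the number of Jordan blocks for λ):
  λ = 1: algebraic multiplicity = 2, geometric multiplicity = 1
  λ = 2: algebraic multiplicity = 2, geometric multiplicity = 1

Determining the block sizes for each eigenvalue:
  λ = 1: one block (gm = 1), so the single block has size am = 2 → block sizes [2]
  λ = 2: one block (gm = 1), so the single block has size am = 2 → block sizes [2]

Assembling the blocks gives a Jordan form
J =
  [1, 1, 0, 0]
  [0, 1, 0, 0]
  [0, 0, 2, 1]
  [0, 0, 0, 2]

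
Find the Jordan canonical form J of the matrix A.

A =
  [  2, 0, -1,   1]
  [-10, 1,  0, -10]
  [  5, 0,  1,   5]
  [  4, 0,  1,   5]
J_2(1) ⊕ J_1(1) ⊕ J_1(6)

The characteristic polynomial is
  det(x·I − A) = x^4 - 9*x^3 + 21*x^2 - 19*x + 6 = (x - 6)*(x - 1)^3

Eigenvalues and multiplicities (the geometric multiplicity of λ is n − rank(A − λI), which equals the number of Jordan blocks for λ):
  λ = 1: algebraic multiplicity = 3, geometric multiplicity = 2
  λ = 6: algebraic multiplicity = 1, geometric multiplicity = 1

Determining the block sizes for each eigenvalue:
  λ = 1: 2 blocks summing to 3 forces exactly one block of size 2 and the rest size 1 → block sizes [2, 1]
  λ = 6: one block (gm = 1), so the single block has size am = 1 → block sizes [1]

Assembling the blocks gives a Jordan form
J =
  [1, 1, 0, 0]
  [0, 1, 0, 0]
  [0, 0, 1, 0]
  [0, 0, 0, 6]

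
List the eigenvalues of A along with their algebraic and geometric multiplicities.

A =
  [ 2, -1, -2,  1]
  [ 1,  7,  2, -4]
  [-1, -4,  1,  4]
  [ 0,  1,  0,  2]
λ = 3: alg = 4, geom = 2

Step 1 — factor the characteristic polynomial to read off the algebraic multiplicities:
  χ_A(x) = (x - 3)^4

Step 2 — compute geometric multiplicities via the rank-nullity identity g(λ) = n − rank(A − λI):
  rank(A − (3)·I) = 2, so dim ker(A − (3)·I) = n − 2 = 2

Summary:
  λ = 3: algebraic multiplicity = 4, geometric multiplicity = 2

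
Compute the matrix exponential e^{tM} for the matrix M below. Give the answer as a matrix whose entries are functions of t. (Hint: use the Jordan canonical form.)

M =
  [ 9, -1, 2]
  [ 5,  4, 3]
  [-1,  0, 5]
e^{tM} =
  [t^2*exp(6*t) + 3*t*exp(6*t) + exp(6*t), -t^2*exp(6*t)/2 - t*exp(6*t), t^2*exp(6*t)/2 + 2*t*exp(6*t)]
  [t^2*exp(6*t) + 5*t*exp(6*t), -t^2*exp(6*t)/2 - 2*t*exp(6*t) + exp(6*t), t^2*exp(6*t)/2 + 3*t*exp(6*t)]
  [-t^2*exp(6*t) - t*exp(6*t), t^2*exp(6*t)/2, -t^2*exp(6*t)/2 - t*exp(6*t) + exp(6*t)]

Strategy: write M = P · J · P⁻¹ where J is a Jordan canonical form, so e^{tM} = P · e^{tJ} · P⁻¹, and e^{tJ} can be computed block-by-block.

M has Jordan form
J =
  [6, 1, 0]
  [0, 6, 1]
  [0, 0, 6]
(up to reordering of blocks).

Per-block formulas:
  For a 3×3 Jordan block J_3(6): exp(t · J_3(6)) = e^(6t)·(I + t·N + (t^2/2)·N^2), where N is the 3×3 nilpotent shift.

After assembling e^{tJ} and conjugating by P, we get:

e^{tM} =
  [t^2*exp(6*t) + 3*t*exp(6*t) + exp(6*t), -t^2*exp(6*t)/2 - t*exp(6*t), t^2*exp(6*t)/2 + 2*t*exp(6*t)]
  [t^2*exp(6*t) + 5*t*exp(6*t), -t^2*exp(6*t)/2 - 2*t*exp(6*t) + exp(6*t), t^2*exp(6*t)/2 + 3*t*exp(6*t)]
  [-t^2*exp(6*t) - t*exp(6*t), t^2*exp(6*t)/2, -t^2*exp(6*t)/2 - t*exp(6*t) + exp(6*t)]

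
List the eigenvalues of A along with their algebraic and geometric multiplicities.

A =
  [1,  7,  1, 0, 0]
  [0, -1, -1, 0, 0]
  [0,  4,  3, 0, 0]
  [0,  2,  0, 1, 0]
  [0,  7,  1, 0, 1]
λ = 1: alg = 5, geom = 3

Step 1 — factor the characteristic polynomial to read off the algebraic multiplicities:
  χ_A(x) = (x - 1)^5

Step 2 — compute geometric multiplicities via the rank-nullity identity g(λ) = n − rank(A − λI):
  rank(A − (1)·I) = 2, so dim ker(A − (1)·I) = n − 2 = 3

Summary:
  λ = 1: algebraic multiplicity = 5, geometric multiplicity = 3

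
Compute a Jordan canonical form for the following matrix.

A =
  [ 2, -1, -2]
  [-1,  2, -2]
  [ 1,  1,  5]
J_2(3) ⊕ J_1(3)

The characteristic polynomial is
  det(x·I − A) = x^3 - 9*x^2 + 27*x - 27 = (x - 3)^3

Eigenvalues and multiplicities (the geometric multiplicity of λ is n − rank(A − λI), which equals the number of Jordan blocks for λ):
  λ = 3: algebraic multiplicity = 3, geometric multiplicity = 2

Determining the block sizes for each eigenvalue:
  λ = 3: 2 blocks summing to 3 forces exactly one block of size 2 and the rest size 1 → block sizes [2, 1]

Assembling the blocks gives a Jordan form
J =
  [3, 1, 0]
  [0, 3, 0]
  [0, 0, 3]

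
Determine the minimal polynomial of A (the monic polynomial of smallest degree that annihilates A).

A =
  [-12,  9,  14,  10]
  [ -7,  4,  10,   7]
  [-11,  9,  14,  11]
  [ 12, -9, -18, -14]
x^3 + 6*x^2 + 12*x + 8

The characteristic polynomial is χ_A(x) = (x + 2)^4, so the eigenvalues are known. The minimal polynomial is
  m_A(x) = Π_λ (x − λ)^{k_λ}
where k_λ is the size of the *largest* Jordan block for λ (equivalently, the smallest k with (A − λI)^k v = 0 for every generalised eigenvector v of λ).

  λ = -2: largest Jordan block has size 3, contributing (x + 2)^3

So m_A(x) = (x + 2)^3 = x^3 + 6*x^2 + 12*x + 8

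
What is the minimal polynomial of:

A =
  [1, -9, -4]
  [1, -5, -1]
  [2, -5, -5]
x^3 + 9*x^2 + 27*x + 27

The characteristic polynomial is χ_A(x) = (x + 3)^3, so the eigenvalues are known. The minimal polynomial is
  m_A(x) = Π_λ (x − λ)^{k_λ}
where k_λ is the size of the *largest* Jordan block for λ (equivalently, the smallest k with (A − λI)^k v = 0 for every generalised eigenvector v of λ).

  λ = -3: largest Jordan block has size 3, contributing (x + 3)^3

So m_A(x) = (x + 3)^3 = x^3 + 9*x^2 + 27*x + 27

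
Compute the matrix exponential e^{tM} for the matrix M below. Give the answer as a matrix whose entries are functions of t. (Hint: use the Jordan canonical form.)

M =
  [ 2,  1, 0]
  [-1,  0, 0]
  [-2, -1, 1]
e^{tM} =
  [t*exp(t) + exp(t), t*exp(t), 0]
  [-t*exp(t), -t*exp(t) + exp(t), 0]
  [-t^2*exp(t)/2 - 2*t*exp(t), -t^2*exp(t)/2 - t*exp(t), exp(t)]

Strategy: write M = P · J · P⁻¹ where J is a Jordan canonical form, so e^{tM} = P · e^{tJ} · P⁻¹, and e^{tJ} can be computed block-by-block.

M has Jordan form
J =
  [1, 1, 0]
  [0, 1, 1]
  [0, 0, 1]
(up to reordering of blocks).

Per-block formulas:
  For a 3×3 Jordan block J_3(1): exp(t · J_3(1)) = e^(1t)·(I + t·N + (t^2/2)·N^2), where N is the 3×3 nilpotent shift.

After assembling e^{tJ} and conjugating by P, we get:

e^{tM} =
  [t*exp(t) + exp(t), t*exp(t), 0]
  [-t*exp(t), -t*exp(t) + exp(t), 0]
  [-t^2*exp(t)/2 - 2*t*exp(t), -t^2*exp(t)/2 - t*exp(t), exp(t)]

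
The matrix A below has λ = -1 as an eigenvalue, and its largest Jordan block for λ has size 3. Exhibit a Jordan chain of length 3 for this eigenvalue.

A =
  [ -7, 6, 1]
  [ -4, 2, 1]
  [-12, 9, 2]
A Jordan chain for λ = -1 of length 3:
v_1 = (-9, -6, -18)ᵀ
v_2 = (6, 3, 9)ᵀ
v_3 = (0, 1, 0)ᵀ

Let N = A − (-1)·I. We want v_3 with N^3 v_3 = 0 but N^2 v_3 ≠ 0; then v_{j-1} := N · v_j for j = 3, …, 2.

Pick v_3 = (0, 1, 0)ᵀ.
Then v_2 = N · v_3 = (6, 3, 9)ᵀ.
Then v_1 = N · v_2 = (-9, -6, -18)ᵀ.

Sanity check: (A − (-1)·I) v_1 = (0, 0, 0)ᵀ = 0. ✓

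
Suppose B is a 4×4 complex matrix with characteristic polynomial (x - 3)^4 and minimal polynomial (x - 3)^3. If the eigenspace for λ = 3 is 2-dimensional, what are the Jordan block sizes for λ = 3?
Block sizes for λ = 3: [3, 1]

Step 1 — from the characteristic polynomial, algebraic multiplicity of λ = 3 is 4. From dim ker(B − (3)·I) = 2, there are exactly 2 Jordan blocks for λ = 3.
Step 2 — from the minimal polynomial, the factor (x − 3)^3 tells us the largest block for λ = 3 has size 3.
Step 3 — with total size 4, 2 blocks, and largest block 3, the block sizes (in nonincreasing order) are [3, 1].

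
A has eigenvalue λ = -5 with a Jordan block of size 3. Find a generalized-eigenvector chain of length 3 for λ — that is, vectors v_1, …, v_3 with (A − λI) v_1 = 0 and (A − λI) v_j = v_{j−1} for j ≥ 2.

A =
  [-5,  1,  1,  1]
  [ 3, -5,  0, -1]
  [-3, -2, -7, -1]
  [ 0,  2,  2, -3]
A Jordan chain for λ = -5 of length 3:
v_1 = (0, 1, -1, 0)ᵀ
v_2 = (1, 0, -2, 2)ᵀ
v_3 = (0, 1, 0, 0)ᵀ

Let N = A − (-5)·I. We want v_3 with N^3 v_3 = 0 but N^2 v_3 ≠ 0; then v_{j-1} := N · v_j for j = 3, …, 2.

Pick v_3 = (0, 1, 0, 0)ᵀ.
Then v_2 = N · v_3 = (1, 0, -2, 2)ᵀ.
Then v_1 = N · v_2 = (0, 1, -1, 0)ᵀ.

Sanity check: (A − (-5)·I) v_1 = (0, 0, 0, 0)ᵀ = 0. ✓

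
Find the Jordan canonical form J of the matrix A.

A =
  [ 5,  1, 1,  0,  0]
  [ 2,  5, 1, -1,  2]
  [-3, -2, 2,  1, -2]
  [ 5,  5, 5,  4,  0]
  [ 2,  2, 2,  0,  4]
J_2(4) ⊕ J_2(4) ⊕ J_1(4)

The characteristic polynomial is
  det(x·I − A) = x^5 - 20*x^4 + 160*x^3 - 640*x^2 + 1280*x - 1024 = (x - 4)^5

Eigenvalues and multiplicities (the geometric multiplicity of λ is n − rank(A − λI), which equals the number of Jordan blocks for λ):
  λ = 4: algebraic multiplicity = 5, geometric multiplicity = 3

Determining the block sizes for each eigenvalue:
  λ = 4: with am = 5 and gm = 3, the partition is not yet determined (e.g. several partitions of 5 into 3 parts exist). Let N = A − (4)·I. Computing rank(N^1) = 2, rank(N^2) = 0; the number of blocks of size ≥ j is rank(N^{j−1}) − rank(N^j), giving [3, 2]. So we have 2 block(s) of size 2, 1 block(s) of size 1 → block sizes [2, 2, 1]

Assembling the blocks gives a Jordan form
J =
  [4, 1, 0, 0, 0]
  [0, 4, 0, 0, 0]
  [0, 0, 4, 1, 0]
  [0, 0, 0, 4, 0]
  [0, 0, 0, 0, 4]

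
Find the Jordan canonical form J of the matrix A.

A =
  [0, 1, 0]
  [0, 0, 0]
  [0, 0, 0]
J_2(0) ⊕ J_1(0)

The characteristic polynomial is
  det(x·I − A) = x^3

Eigenvalues and multiplicities (the geometric multiplicity of λ is n − rank(A − λI), which equals the number of Jordan blocks for λ):
  λ = 0: algebraic multiplicity = 3, geometric multiplicity = 2

Determining the block sizes for each eigenvalue:
  λ = 0: 2 blocks summing to 3 forces exactly one block of size 2 and the rest size 1 → block sizes [2, 1]

Assembling the blocks gives a Jordan form
J =
  [0, 1, 0]
  [0, 0, 0]
  [0, 0, 0]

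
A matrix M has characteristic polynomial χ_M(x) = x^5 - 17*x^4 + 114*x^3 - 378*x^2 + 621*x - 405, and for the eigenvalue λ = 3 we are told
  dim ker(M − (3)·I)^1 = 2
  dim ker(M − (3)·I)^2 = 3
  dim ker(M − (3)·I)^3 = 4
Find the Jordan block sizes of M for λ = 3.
Block sizes for λ = 3: [3, 1]

From the dimensions of kernels of powers, the number of Jordan blocks of size at least j is d_j − d_{j−1} where d_j = dim ker(N^j) (with d_0 = 0). Computing the differences gives [2, 1, 1].
The number of blocks of size exactly k is (#blocks of size ≥ k) − (#blocks of size ≥ k + 1), so the partition is: 1 block(s) of size 1, 1 block(s) of size 3.
In nonincreasing order the block sizes are [3, 1].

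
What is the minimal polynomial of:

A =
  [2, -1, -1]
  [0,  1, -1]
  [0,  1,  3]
x^2 - 4*x + 4

The characteristic polynomial is χ_A(x) = (x - 2)^3, so the eigenvalues are known. The minimal polynomial is
  m_A(x) = Π_λ (x − λ)^{k_λ}
where k_λ is the size of the *largest* Jordan block for λ (equivalently, the smallest k with (A − λI)^k v = 0 for every generalised eigenvector v of λ).

  λ = 2: largest Jordan block has size 2, contributing (x − 2)^2

So m_A(x) = (x - 2)^2 = x^2 - 4*x + 4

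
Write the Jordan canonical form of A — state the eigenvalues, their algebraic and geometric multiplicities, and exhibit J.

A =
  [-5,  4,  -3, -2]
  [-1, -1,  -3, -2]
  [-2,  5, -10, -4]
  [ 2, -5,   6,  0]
J_3(-4) ⊕ J_1(-4)

The characteristic polynomial is
  det(x·I − A) = x^4 + 16*x^3 + 96*x^2 + 256*x + 256 = (x + 4)^4

Eigenvalues and multiplicities (the geometric multiplicity of λ is n − rank(A − λI), which equals the number of Jordan blocks for λ):
  λ = -4: algebraic multiplicity = 4, geometric multiplicity = 2

Determining the block sizes for each eigenvalue:
  λ = -4: with am = 4 and gm = 2, the partition is not yet determined (e.g. several partitions of 4 into 2 parts exist). Let N = A − (-4)·I. Computing rank(N^1) = 2, rank(N^2) = 1, rank(N^3) = 0; the number of blocks of size ≥ j is rank(N^{j−1}) − rank(N^j), giving [2, 1, 1]. So we have 1 block(s) of size 3, 1 block(s) of size 1 → block sizes [3, 1]

Assembling the blocks gives a Jordan form
J =
  [-4,  1,  0,  0]
  [ 0, -4,  1,  0]
  [ 0,  0, -4,  0]
  [ 0,  0,  0, -4]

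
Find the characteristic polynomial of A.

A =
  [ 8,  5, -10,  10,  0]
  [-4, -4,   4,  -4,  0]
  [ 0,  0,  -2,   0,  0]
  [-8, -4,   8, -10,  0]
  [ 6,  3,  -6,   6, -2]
x^5 + 10*x^4 + 40*x^3 + 80*x^2 + 80*x + 32

Expanding det(x·I − A) (e.g. by cofactor expansion or by noting that A is similar to its Jordan form J, which has the same characteristic polynomial as A) gives
  χ_A(x) = x^5 + 10*x^4 + 40*x^3 + 80*x^2 + 80*x + 32
which factors as (x + 2)^5. The eigenvalues (with algebraic multiplicities) are λ = -2 with multiplicity 5.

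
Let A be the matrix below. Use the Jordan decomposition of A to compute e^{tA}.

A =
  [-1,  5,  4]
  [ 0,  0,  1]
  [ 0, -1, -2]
e^{tA} =
  [exp(-t), t^2*exp(-t)/2 + 5*t*exp(-t), t^2*exp(-t)/2 + 4*t*exp(-t)]
  [0, t*exp(-t) + exp(-t), t*exp(-t)]
  [0, -t*exp(-t), -t*exp(-t) + exp(-t)]

Strategy: write A = P · J · P⁻¹ where J is a Jordan canonical form, so e^{tA} = P · e^{tJ} · P⁻¹, and e^{tJ} can be computed block-by-block.

A has Jordan form
J =
  [-1,  1,  0]
  [ 0, -1,  1]
  [ 0,  0, -1]
(up to reordering of blocks).

Per-block formulas:
  For a 3×3 Jordan block J_3(-1): exp(t · J_3(-1)) = e^(-1t)·(I + t·N + (t^2/2)·N^2), where N is the 3×3 nilpotent shift.

After assembling e^{tJ} and conjugating by P, we get:

e^{tA} =
  [exp(-t), t^2*exp(-t)/2 + 5*t*exp(-t), t^2*exp(-t)/2 + 4*t*exp(-t)]
  [0, t*exp(-t) + exp(-t), t*exp(-t)]
  [0, -t*exp(-t), -t*exp(-t) + exp(-t)]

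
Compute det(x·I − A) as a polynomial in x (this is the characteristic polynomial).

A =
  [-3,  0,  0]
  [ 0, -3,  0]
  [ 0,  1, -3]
x^3 + 9*x^2 + 27*x + 27

Expanding det(x·I − A) (e.g. by cofactor expansion or by noting that A is similar to its Jordan form J, which has the same characteristic polynomial as A) gives
  χ_A(x) = x^3 + 9*x^2 + 27*x + 27
which factors as (x + 3)^3. The eigenvalues (with algebraic multiplicities) are λ = -3 with multiplicity 3.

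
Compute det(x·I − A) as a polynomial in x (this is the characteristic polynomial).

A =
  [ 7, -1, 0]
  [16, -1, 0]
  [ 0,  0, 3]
x^3 - 9*x^2 + 27*x - 27

Expanding det(x·I − A) (e.g. by cofactor expansion or by noting that A is similar to its Jordan form J, which has the same characteristic polynomial as A) gives
  χ_A(x) = x^3 - 9*x^2 + 27*x - 27
which factors as (x - 3)^3. The eigenvalues (with algebraic multiplicities) are λ = 3 with multiplicity 3.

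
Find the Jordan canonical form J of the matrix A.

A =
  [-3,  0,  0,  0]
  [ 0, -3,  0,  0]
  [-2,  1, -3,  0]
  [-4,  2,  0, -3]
J_2(-3) ⊕ J_1(-3) ⊕ J_1(-3)

The characteristic polynomial is
  det(x·I − A) = x^4 + 12*x^3 + 54*x^2 + 108*x + 81 = (x + 3)^4

Eigenvalues and multiplicities (the geometric multiplicity of λ is n − rank(A − λI), which equals the number of Jordan blocks for λ):
  λ = -3: algebraic multiplicity = 4, geometric multiplicity = 3

Determining the block sizes for each eigenvalue:
  λ = -3: 3 blocks summing to 4 forces exactly one block of size 2 and the rest size 1 → block sizes [2, 1, 1]

Assembling the blocks gives a Jordan form
J =
  [-3,  1,  0,  0]
  [ 0, -3,  0,  0]
  [ 0,  0, -3,  0]
  [ 0,  0,  0, -3]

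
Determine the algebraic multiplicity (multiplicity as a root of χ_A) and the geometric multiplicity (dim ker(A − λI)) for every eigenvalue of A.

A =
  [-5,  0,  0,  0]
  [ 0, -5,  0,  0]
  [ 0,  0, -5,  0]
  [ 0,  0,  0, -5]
λ = -5: alg = 4, geom = 4

Step 1 — factor the characteristic polynomial to read off the algebraic multiplicities:
  χ_A(x) = (x + 5)^4

Step 2 — compute geometric multiplicities via the rank-nullity identity g(λ) = n − rank(A − λI):
  rank(A − (-5)·I) = 0, so dim ker(A − (-5)·I) = n − 0 = 4

Summary:
  λ = -5: algebraic multiplicity = 4, geometric multiplicity = 4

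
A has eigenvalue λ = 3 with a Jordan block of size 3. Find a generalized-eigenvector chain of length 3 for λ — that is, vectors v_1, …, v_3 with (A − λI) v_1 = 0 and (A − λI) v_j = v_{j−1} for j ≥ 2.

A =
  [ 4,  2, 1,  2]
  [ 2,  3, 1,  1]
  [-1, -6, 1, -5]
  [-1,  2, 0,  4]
A Jordan chain for λ = 3 of length 3:
v_1 = (2, 0, -6, 2)ᵀ
v_2 = (1, 2, -1, -1)ᵀ
v_3 = (1, 0, 0, 0)ᵀ

Let N = A − (3)·I. We want v_3 with N^3 v_3 = 0 but N^2 v_3 ≠ 0; then v_{j-1} := N · v_j for j = 3, …, 2.

Pick v_3 = (1, 0, 0, 0)ᵀ.
Then v_2 = N · v_3 = (1, 2, -1, -1)ᵀ.
Then v_1 = N · v_2 = (2, 0, -6, 2)ᵀ.

Sanity check: (A − (3)·I) v_1 = (0, 0, 0, 0)ᵀ = 0. ✓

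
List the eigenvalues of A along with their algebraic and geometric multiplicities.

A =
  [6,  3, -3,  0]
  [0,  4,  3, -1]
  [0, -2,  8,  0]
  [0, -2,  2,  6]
λ = 6: alg = 4, geom = 2

Step 1 — factor the characteristic polynomial to read off the algebraic multiplicities:
  χ_A(x) = (x - 6)^4

Step 2 — compute geometric multiplicities via the rank-nullity identity g(λ) = n − rank(A − λI):
  rank(A − (6)·I) = 2, so dim ker(A − (6)·I) = n − 2 = 2

Summary:
  λ = 6: algebraic multiplicity = 4, geometric multiplicity = 2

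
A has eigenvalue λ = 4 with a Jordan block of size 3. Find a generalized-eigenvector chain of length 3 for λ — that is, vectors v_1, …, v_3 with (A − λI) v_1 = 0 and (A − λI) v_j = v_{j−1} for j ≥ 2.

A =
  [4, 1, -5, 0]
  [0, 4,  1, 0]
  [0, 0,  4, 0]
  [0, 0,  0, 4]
A Jordan chain for λ = 4 of length 3:
v_1 = (1, 0, 0, 0)ᵀ
v_2 = (-5, 1, 0, 0)ᵀ
v_3 = (0, 0, 1, 0)ᵀ

Let N = A − (4)·I. We want v_3 with N^3 v_3 = 0 but N^2 v_3 ≠ 0; then v_{j-1} := N · v_j for j = 3, …, 2.

Pick v_3 = (0, 0, 1, 0)ᵀ.
Then v_2 = N · v_3 = (-5, 1, 0, 0)ᵀ.
Then v_1 = N · v_2 = (1, 0, 0, 0)ᵀ.

Sanity check: (A − (4)·I) v_1 = (0, 0, 0, 0)ᵀ = 0. ✓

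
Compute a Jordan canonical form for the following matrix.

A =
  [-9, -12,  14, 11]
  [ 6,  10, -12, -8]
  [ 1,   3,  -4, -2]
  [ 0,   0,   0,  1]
J_2(-2) ⊕ J_2(1)

The characteristic polynomial is
  det(x·I − A) = x^4 + 2*x^3 - 3*x^2 - 4*x + 4 = (x - 1)^2*(x + 2)^2

Eigenvalues and multiplicities (the geometric multiplicity of λ is n − rank(A − λI), which equals the number of Jordan blocks for λ):
  λ = -2: algebraic multiplicity = 2, geometric multiplicity = 1
  λ = 1: algebraic multiplicity = 2, geometric multiplicity = 1

Determining the block sizes for each eigenvalue:
  λ = -2: one block (gm = 1), so the single block has size am = 2 → block sizes [2]
  λ = 1: one block (gm = 1), so the single block has size am = 2 → block sizes [2]

Assembling the blocks gives a Jordan form
J =
  [-2,  1, 0, 0]
  [ 0, -2, 0, 0]
  [ 0,  0, 1, 1]
  [ 0,  0, 0, 1]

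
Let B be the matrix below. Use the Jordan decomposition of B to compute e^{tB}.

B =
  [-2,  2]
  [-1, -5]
e^{tB} =
  [2*exp(-3*t) - exp(-4*t), 2*exp(-3*t) - 2*exp(-4*t)]
  [-exp(-3*t) + exp(-4*t), -exp(-3*t) + 2*exp(-4*t)]

Strategy: write B = P · J · P⁻¹ where J is a Jordan canonical form, so e^{tB} = P · e^{tJ} · P⁻¹, and e^{tJ} can be computed block-by-block.

B has Jordan form
J =
  [-4,  0]
  [ 0, -3]
(up to reordering of blocks).

Per-block formulas:
  For a 1×1 block at λ = -3: exp(t · [-3]) = [e^(-3t)].
  For a 1×1 block at λ = -4: exp(t · [-4]) = [e^(-4t)].

After assembling e^{tJ} and conjugating by P, we get:

e^{tB} =
  [2*exp(-3*t) - exp(-4*t), 2*exp(-3*t) - 2*exp(-4*t)]
  [-exp(-3*t) + exp(-4*t), -exp(-3*t) + 2*exp(-4*t)]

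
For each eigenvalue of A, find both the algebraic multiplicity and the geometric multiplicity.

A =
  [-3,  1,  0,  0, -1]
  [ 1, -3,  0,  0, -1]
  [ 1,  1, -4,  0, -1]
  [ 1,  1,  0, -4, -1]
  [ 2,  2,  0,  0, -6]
λ = -4: alg = 5, geom = 4

Step 1 — factor the characteristic polynomial to read off the algebraic multiplicities:
  χ_A(x) = (x + 4)^5

Step 2 — compute geometric multiplicities via the rank-nullity identity g(λ) = n − rank(A − λI):
  rank(A − (-4)·I) = 1, so dim ker(A − (-4)·I) = n − 1 = 4

Summary:
  λ = -4: algebraic multiplicity = 5, geometric multiplicity = 4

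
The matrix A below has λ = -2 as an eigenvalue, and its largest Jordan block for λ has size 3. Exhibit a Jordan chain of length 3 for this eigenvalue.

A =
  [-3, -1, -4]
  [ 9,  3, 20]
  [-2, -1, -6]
A Jordan chain for λ = -2 of length 3:
v_1 = (0, -4, 1)ᵀ
v_2 = (-1, 9, -2)ᵀ
v_3 = (1, 0, 0)ᵀ

Let N = A − (-2)·I. We want v_3 with N^3 v_3 = 0 but N^2 v_3 ≠ 0; then v_{j-1} := N · v_j for j = 3, …, 2.

Pick v_3 = (1, 0, 0)ᵀ.
Then v_2 = N · v_3 = (-1, 9, -2)ᵀ.
Then v_1 = N · v_2 = (0, -4, 1)ᵀ.

Sanity check: (A − (-2)·I) v_1 = (0, 0, 0)ᵀ = 0. ✓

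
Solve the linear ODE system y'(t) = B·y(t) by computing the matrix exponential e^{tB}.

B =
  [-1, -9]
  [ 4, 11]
e^{tB} =
  [-6*t*exp(5*t) + exp(5*t), -9*t*exp(5*t)]
  [4*t*exp(5*t), 6*t*exp(5*t) + exp(5*t)]

Strategy: write B = P · J · P⁻¹ where J is a Jordan canonical form, so e^{tB} = P · e^{tJ} · P⁻¹, and e^{tJ} can be computed block-by-block.

B has Jordan form
J =
  [5, 1]
  [0, 5]
(up to reordering of blocks).

Per-block formulas:
  For a 2×2 Jordan block J_2(5): exp(t · J_2(5)) = e^(5t)·(I + t·N), where N is the 2×2 nilpotent shift.

After assembling e^{tJ} and conjugating by P, we get:

e^{tB} =
  [-6*t*exp(5*t) + exp(5*t), -9*t*exp(5*t)]
  [4*t*exp(5*t), 6*t*exp(5*t) + exp(5*t)]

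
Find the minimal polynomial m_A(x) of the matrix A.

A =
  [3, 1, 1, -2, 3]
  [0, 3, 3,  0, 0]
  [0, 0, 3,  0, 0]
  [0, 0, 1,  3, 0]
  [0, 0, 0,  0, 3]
x^3 - 9*x^2 + 27*x - 27

The characteristic polynomial is χ_A(x) = (x - 3)^5, so the eigenvalues are known. The minimal polynomial is
  m_A(x) = Π_λ (x − λ)^{k_λ}
where k_λ is the size of the *largest* Jordan block for λ (equivalently, the smallest k with (A − λI)^k v = 0 for every generalised eigenvector v of λ).

  λ = 3: largest Jordan block has size 3, contributing (x − 3)^3

So m_A(x) = (x - 3)^3 = x^3 - 9*x^2 + 27*x - 27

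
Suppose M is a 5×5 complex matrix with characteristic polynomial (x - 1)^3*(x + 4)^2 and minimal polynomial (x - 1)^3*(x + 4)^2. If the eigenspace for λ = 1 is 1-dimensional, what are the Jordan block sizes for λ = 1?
Block sizes for λ = 1: [3]

Step 1 — from the characteristic polynomial, algebraic multiplicity of λ = 1 is 3. From dim ker(M − (1)·I) = 1, there are exactly 1 Jordan blocks for λ = 1.
Step 2 — from the minimal polynomial, the factor (x − 1)^3 tells us the largest block for λ = 1 has size 3.
Step 3 — with total size 3, 1 blocks, and largest block 3, the block sizes (in nonincreasing order) are [3].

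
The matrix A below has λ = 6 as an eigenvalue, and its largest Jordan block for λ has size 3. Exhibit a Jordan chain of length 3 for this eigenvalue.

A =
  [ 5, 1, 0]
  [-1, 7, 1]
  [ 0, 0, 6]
A Jordan chain for λ = 6 of length 3:
v_1 = (1, 1, 0)ᵀ
v_2 = (0, 1, 0)ᵀ
v_3 = (0, 0, 1)ᵀ

Let N = A − (6)·I. We want v_3 with N^3 v_3 = 0 but N^2 v_3 ≠ 0; then v_{j-1} := N · v_j for j = 3, …, 2.

Pick v_3 = (0, 0, 1)ᵀ.
Then v_2 = N · v_3 = (0, 1, 0)ᵀ.
Then v_1 = N · v_2 = (1, 1, 0)ᵀ.

Sanity check: (A − (6)·I) v_1 = (0, 0, 0)ᵀ = 0. ✓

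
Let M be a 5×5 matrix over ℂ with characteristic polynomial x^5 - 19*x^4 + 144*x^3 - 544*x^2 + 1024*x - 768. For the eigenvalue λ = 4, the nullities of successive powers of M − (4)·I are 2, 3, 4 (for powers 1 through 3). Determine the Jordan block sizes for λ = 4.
Block sizes for λ = 4: [3, 1]

From the dimensions of kernels of powers, the number of Jordan blocks of size at least j is d_j − d_{j−1} where d_j = dim ker(N^j) (with d_0 = 0). Computing the differences gives [2, 1, 1].
The number of blocks of size exactly k is (#blocks of size ≥ k) − (#blocks of size ≥ k + 1), so the partition is: 1 block(s) of size 1, 1 block(s) of size 3.
In nonincreasing order the block sizes are [3, 1].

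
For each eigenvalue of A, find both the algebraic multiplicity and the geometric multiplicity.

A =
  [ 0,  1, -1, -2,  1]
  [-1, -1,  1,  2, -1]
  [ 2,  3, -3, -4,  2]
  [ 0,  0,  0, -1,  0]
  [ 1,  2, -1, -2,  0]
λ = -1: alg = 5, geom = 3

Step 1 — factor the characteristic polynomial to read off the algebraic multiplicities:
  χ_A(x) = (x + 1)^5

Step 2 — compute geometric multiplicities via the rank-nullity identity g(λ) = n − rank(A − λI):
  rank(A − (-1)·I) = 2, so dim ker(A − (-1)·I) = n − 2 = 3

Summary:
  λ = -1: algebraic multiplicity = 5, geometric multiplicity = 3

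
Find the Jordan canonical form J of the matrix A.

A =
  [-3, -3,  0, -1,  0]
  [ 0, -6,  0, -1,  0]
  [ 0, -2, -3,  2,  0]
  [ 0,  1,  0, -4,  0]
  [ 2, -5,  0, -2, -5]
J_3(-5) ⊕ J_1(-3) ⊕ J_1(-3)

The characteristic polynomial is
  det(x·I − A) = x^5 + 21*x^4 + 174*x^3 + 710*x^2 + 1425*x + 1125 = (x + 3)^2*(x + 5)^3

Eigenvalues and multiplicities (the geometric multiplicity of λ is n − rank(A − λI), which equals the number of Jordan blocks for λ):
  λ = -5: algebraic multiplicity = 3, geometric multiplicity = 1
  λ = -3: algebraic multiplicity = 2, geometric multiplicity = 2

Determining the block sizes for each eigenvalue:
  λ = -5: one block (gm = 1), so the single block has size am = 3 → block sizes [3]
  λ = -3: gm = am = 2, so every block has size 1 → block sizes [1, 1]

Assembling the blocks gives a Jordan form
J =
  [-5,  1,  0,  0,  0]
  [ 0, -5,  1,  0,  0]
  [ 0,  0, -5,  0,  0]
  [ 0,  0,  0, -3,  0]
  [ 0,  0,  0,  0, -3]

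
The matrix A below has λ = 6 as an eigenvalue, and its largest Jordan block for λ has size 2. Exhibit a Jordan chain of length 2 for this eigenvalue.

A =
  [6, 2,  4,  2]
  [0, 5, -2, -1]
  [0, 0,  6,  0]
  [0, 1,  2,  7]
A Jordan chain for λ = 6 of length 2:
v_1 = (2, -1, 0, 1)ᵀ
v_2 = (0, 1, 0, 0)ᵀ

Let N = A − (6)·I. We want v_2 with N^2 v_2 = 0 but N^1 v_2 ≠ 0; then v_{j-1} := N · v_j for j = 2, …, 2.

Pick v_2 = (0, 1, 0, 0)ᵀ.
Then v_1 = N · v_2 = (2, -1, 0, 1)ᵀ.

Sanity check: (A − (6)·I) v_1 = (0, 0, 0, 0)ᵀ = 0. ✓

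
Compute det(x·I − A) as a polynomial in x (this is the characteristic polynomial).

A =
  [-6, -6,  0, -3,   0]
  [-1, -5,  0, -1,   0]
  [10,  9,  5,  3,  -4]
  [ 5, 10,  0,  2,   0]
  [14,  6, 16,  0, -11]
x^5 + 15*x^4 + 90*x^3 + 270*x^2 + 405*x + 243

Expanding det(x·I − A) (e.g. by cofactor expansion or by noting that A is similar to its Jordan form J, which has the same characteristic polynomial as A) gives
  χ_A(x) = x^5 + 15*x^4 + 90*x^3 + 270*x^2 + 405*x + 243
which factors as (x + 3)^5. The eigenvalues (with algebraic multiplicities) are λ = -3 with multiplicity 5.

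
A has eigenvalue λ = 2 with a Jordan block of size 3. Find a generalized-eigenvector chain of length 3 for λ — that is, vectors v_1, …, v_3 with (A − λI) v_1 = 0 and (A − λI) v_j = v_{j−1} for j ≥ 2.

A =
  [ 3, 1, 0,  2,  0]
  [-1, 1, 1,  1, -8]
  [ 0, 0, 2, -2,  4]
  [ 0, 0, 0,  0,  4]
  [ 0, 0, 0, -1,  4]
A Jordan chain for λ = 2 of length 3:
v_1 = (1, -1, 0, 0, 0)ᵀ
v_2 = (0, 1, 0, 0, 0)ᵀ
v_3 = (0, 0, 1, 0, 0)ᵀ

Let N = A − (2)·I. We want v_3 with N^3 v_3 = 0 but N^2 v_3 ≠ 0; then v_{j-1} := N · v_j for j = 3, …, 2.

Pick v_3 = (0, 0, 1, 0, 0)ᵀ.
Then v_2 = N · v_3 = (0, 1, 0, 0, 0)ᵀ.
Then v_1 = N · v_2 = (1, -1, 0, 0, 0)ᵀ.

Sanity check: (A − (2)·I) v_1 = (0, 0, 0, 0, 0)ᵀ = 0. ✓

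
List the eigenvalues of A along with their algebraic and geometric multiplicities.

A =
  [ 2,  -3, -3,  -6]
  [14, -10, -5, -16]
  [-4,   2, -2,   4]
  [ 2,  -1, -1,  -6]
λ = -4: alg = 4, geom = 2

Step 1 — factor the characteristic polynomial to read off the algebraic multiplicities:
  χ_A(x) = (x + 4)^4

Step 2 — compute geometric multiplicities via the rank-nullity identity g(λ) = n − rank(A − λI):
  rank(A − (-4)·I) = 2, so dim ker(A − (-4)·I) = n − 2 = 2

Summary:
  λ = -4: algebraic multiplicity = 4, geometric multiplicity = 2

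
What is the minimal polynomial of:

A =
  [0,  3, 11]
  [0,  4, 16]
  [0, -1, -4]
x^3

The characteristic polynomial is χ_A(x) = x^3, so the eigenvalues are known. The minimal polynomial is
  m_A(x) = Π_λ (x − λ)^{k_λ}
where k_λ is the size of the *largest* Jordan block for λ (equivalently, the smallest k with (A − λI)^k v = 0 for every generalised eigenvector v of λ).

  λ = 0: largest Jordan block has size 3, contributing (x − 0)^3

So m_A(x) = x^3 = x^3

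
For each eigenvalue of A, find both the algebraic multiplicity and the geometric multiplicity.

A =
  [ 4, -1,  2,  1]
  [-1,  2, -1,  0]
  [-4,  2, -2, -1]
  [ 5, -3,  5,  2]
λ = 1: alg = 2, geom = 1; λ = 2: alg = 2, geom = 1

Step 1 — factor the characteristic polynomial to read off the algebraic multiplicities:
  χ_A(x) = (x - 2)^2*(x - 1)^2

Step 2 — compute geometric multiplicities via the rank-nullity identity g(λ) = n − rank(A − λI):
  rank(A − (1)·I) = 3, so dim ker(A − (1)·I) = n − 3 = 1
  rank(A − (2)·I) = 3, so dim ker(A − (2)·I) = n − 3 = 1

Summary:
  λ = 1: algebraic multiplicity = 2, geometric multiplicity = 1
  λ = 2: algebraic multiplicity = 2, geometric multiplicity = 1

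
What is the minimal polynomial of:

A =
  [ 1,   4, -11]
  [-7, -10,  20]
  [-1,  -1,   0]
x^3 + 9*x^2 + 27*x + 27

The characteristic polynomial is χ_A(x) = (x + 3)^3, so the eigenvalues are known. The minimal polynomial is
  m_A(x) = Π_λ (x − λ)^{k_λ}
where k_λ is the size of the *largest* Jordan block for λ (equivalently, the smallest k with (A − λI)^k v = 0 for every generalised eigenvector v of λ).

  λ = -3: largest Jordan block has size 3, contributing (x + 3)^3

So m_A(x) = (x + 3)^3 = x^3 + 9*x^2 + 27*x + 27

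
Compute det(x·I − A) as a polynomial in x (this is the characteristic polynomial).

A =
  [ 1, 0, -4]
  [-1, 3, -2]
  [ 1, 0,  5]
x^3 - 9*x^2 + 27*x - 27

Expanding det(x·I − A) (e.g. by cofactor expansion or by noting that A is similar to its Jordan form J, which has the same characteristic polynomial as A) gives
  χ_A(x) = x^3 - 9*x^2 + 27*x - 27
which factors as (x - 3)^3. The eigenvalues (with algebraic multiplicities) are λ = 3 with multiplicity 3.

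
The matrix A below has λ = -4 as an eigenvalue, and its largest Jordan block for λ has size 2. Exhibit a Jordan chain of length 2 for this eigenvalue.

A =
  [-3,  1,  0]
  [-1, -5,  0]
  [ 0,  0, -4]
A Jordan chain for λ = -4 of length 2:
v_1 = (1, -1, 0)ᵀ
v_2 = (1, 0, 0)ᵀ

Let N = A − (-4)·I. We want v_2 with N^2 v_2 = 0 but N^1 v_2 ≠ 0; then v_{j-1} := N · v_j for j = 2, …, 2.

Pick v_2 = (1, 0, 0)ᵀ.
Then v_1 = N · v_2 = (1, -1, 0)ᵀ.

Sanity check: (A − (-4)·I) v_1 = (0, 0, 0)ᵀ = 0. ✓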